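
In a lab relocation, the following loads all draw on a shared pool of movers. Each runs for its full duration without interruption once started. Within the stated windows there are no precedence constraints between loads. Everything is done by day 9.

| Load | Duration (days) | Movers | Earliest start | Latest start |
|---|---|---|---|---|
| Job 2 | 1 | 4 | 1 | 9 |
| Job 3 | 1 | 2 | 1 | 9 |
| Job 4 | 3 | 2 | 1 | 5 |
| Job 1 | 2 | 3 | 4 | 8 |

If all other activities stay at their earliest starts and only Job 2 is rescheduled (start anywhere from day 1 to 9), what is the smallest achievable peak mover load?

Job 2@1: d1:8  d2:2  d3:2  d4:3  d5:3  d6:0  d7:0  d8:0  d9:0 → peak 8
Job 2@2: d1:4  d2:6  d3:2  d4:3  d5:3  d6:0  d7:0  d8:0  d9:0 → peak 6
Job 2@3: d1:4  d2:2  d3:6  d4:3  d5:3  d6:0  d7:0  d8:0  d9:0 → peak 6
Job 2@4: d1:4  d2:2  d3:2  d4:7  d5:3  d6:0  d7:0  d8:0  d9:0 → peak 7
Job 2@5: d1:4  d2:2  d3:2  d4:3  d5:7  d6:0  d7:0  d8:0  d9:0 → peak 7
Job 2@6: d1:4  d2:2  d3:2  d4:3  d5:3  d6:4  d7:0  d8:0  d9:0 → peak 4
Job 2@7: d1:4  d2:2  d3:2  d4:3  d5:3  d6:0  d7:4  d8:0  d9:0 → peak 4
Job 2@8: d1:4  d2:2  d3:2  d4:3  d5:3  d6:0  d7:0  d8:4  d9:0 → peak 4
Job 2@9: d1:4  d2:2  d3:2  d4:3  d5:3  d6:0  d7:0  d8:0  d9:4 → peak 4
Best is Job 2@6, peak 4.

4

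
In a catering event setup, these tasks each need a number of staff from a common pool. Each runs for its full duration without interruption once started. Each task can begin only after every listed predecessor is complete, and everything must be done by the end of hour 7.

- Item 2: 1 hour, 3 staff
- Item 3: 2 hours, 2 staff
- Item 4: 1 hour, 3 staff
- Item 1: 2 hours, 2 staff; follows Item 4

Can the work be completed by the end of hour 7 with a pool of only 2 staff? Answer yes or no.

no

The minimum achievable peak is 3; 2 < 3, so no feasible schedule stays within the cap.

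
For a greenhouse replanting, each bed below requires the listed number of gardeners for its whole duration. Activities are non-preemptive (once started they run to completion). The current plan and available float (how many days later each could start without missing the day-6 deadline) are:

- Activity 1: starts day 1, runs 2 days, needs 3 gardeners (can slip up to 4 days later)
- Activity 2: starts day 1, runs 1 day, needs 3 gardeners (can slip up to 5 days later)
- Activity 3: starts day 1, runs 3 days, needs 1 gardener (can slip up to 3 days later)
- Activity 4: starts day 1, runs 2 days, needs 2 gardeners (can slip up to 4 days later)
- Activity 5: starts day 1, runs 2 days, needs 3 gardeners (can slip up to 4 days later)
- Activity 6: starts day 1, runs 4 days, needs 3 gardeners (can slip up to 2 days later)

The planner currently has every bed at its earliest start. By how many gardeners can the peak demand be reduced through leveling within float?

9

Early-start peak: d1:15  d2:12  d3:4  d4:3  d5:0  d6:0 ⇒ 15.
Leveled (Activity 1@1, Activity 2@1, Activity 3@2, Activity 4@2, Activity 5@5, Activity 6@3): d1:6  d2:6  d3:6  d4:4  d5:6  d6:6 ⇒ 6.
Reduction 15 − 6 = 9.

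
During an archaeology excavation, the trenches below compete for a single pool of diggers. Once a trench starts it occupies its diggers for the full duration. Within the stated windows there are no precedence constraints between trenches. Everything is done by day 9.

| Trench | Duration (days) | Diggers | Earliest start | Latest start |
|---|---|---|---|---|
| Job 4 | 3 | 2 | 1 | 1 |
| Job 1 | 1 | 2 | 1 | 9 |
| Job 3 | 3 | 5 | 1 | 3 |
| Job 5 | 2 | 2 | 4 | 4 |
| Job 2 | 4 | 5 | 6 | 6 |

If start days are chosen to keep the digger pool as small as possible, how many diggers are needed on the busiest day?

7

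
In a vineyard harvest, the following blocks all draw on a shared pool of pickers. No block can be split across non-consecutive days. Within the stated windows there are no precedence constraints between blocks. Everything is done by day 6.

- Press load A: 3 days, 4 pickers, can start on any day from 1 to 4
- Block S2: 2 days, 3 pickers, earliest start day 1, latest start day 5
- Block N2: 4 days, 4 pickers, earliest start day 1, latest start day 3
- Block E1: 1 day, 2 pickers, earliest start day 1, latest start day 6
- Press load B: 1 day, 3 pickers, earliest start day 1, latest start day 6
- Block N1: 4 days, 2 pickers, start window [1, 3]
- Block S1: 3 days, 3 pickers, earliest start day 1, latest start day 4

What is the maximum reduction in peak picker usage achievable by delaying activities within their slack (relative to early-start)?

11

Early-start peak: d1:21  d2:16  d3:13  d4:6  d5:0  d6:0 ⇒ 21.
Leveled (Press load A@1, Block S2@1, Block N2@3, Block E1@1, Press load B@2, Block N1@3, Block S1@4): d1:9  d2:10  d3:10  d4:9  d5:9  d6:9 ⇒ 10.
Reduction 21 − 10 = 11.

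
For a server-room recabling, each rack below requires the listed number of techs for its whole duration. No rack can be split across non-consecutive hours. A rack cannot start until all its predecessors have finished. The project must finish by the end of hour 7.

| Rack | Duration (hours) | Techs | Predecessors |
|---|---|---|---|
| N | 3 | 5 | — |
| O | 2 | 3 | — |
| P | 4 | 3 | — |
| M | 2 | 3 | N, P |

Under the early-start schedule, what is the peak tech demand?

11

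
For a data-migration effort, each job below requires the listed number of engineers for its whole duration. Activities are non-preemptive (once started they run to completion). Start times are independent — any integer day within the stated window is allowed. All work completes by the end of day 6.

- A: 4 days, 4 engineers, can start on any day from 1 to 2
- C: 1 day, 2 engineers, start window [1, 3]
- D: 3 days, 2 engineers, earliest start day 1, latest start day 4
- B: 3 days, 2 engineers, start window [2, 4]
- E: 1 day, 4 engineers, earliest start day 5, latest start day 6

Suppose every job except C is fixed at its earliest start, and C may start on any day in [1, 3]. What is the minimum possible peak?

8

C@1: d1:8  d2:8  d3:8  d4:6  d5:4  d6:0 → peak 8
C@2: d1:6  d2:10  d3:8  d4:6  d5:4  d6:0 → peak 10
C@3: d1:6  d2:8  d3:10  d4:6  d5:4  d6:0 → peak 10
Best is C@1, peak 8.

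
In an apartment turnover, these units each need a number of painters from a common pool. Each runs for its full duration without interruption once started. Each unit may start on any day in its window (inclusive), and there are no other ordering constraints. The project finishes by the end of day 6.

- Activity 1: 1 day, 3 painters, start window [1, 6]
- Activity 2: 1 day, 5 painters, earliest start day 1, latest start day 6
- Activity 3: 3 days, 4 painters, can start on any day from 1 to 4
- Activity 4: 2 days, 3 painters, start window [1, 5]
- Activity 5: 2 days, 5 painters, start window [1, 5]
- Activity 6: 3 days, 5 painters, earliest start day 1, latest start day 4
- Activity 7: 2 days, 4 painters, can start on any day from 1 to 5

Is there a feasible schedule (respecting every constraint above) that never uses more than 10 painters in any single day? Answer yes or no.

The minimum achievable peak is 11; 10 < 11, so no feasible schedule stays within the cap.

no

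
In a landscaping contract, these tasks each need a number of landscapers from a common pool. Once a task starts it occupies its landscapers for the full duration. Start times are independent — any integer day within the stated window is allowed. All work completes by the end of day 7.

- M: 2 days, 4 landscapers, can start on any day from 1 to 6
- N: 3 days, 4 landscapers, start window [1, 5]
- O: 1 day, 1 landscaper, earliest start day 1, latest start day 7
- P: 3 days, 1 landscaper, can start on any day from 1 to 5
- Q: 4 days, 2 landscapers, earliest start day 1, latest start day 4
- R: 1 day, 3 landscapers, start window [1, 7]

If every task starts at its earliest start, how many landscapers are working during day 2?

At early start, day 2 has: M, N, P, Q.
Demand: 4 + 4 + 1 + 2 = 11.

11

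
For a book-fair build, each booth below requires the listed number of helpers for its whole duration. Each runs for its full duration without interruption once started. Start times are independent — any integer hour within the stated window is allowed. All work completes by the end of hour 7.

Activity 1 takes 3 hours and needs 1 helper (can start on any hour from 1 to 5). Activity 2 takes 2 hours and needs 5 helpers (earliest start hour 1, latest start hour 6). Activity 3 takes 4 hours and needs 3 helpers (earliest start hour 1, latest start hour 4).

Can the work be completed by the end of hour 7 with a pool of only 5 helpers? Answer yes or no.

yes

Schedule Activity 1@1, Activity 2@5, Activity 3@1: h1:4  h2:4  h3:4  h4:3  h5:5  h6:5  h7:0 — peak 5 ≤ 5.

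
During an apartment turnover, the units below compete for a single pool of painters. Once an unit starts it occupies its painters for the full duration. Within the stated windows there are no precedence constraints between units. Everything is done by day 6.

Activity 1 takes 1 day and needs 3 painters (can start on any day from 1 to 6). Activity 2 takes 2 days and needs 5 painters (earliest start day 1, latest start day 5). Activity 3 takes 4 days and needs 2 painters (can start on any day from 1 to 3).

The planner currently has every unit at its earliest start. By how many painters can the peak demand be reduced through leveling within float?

Early-start peak: d1:10  d2:7  d3:2  d4:2  d5:0  d6:0 ⇒ 10.
Leveled (Activity 1@1, Activity 2@5, Activity 3@1): d1:5  d2:2  d3:2  d4:2  d5:5  d6:5 ⇒ 5.
Reduction 10 − 5 = 5.

5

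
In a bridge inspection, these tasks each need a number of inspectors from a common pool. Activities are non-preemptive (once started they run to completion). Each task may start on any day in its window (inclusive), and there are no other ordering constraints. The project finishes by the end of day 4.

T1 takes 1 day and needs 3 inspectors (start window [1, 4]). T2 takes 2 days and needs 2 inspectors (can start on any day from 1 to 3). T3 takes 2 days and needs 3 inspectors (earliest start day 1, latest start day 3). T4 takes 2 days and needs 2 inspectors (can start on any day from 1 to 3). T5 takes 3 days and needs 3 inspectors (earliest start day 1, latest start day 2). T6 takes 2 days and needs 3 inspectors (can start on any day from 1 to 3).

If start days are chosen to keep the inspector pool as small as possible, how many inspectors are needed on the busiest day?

Early-start (T1@1, T2@1, T3@1, T4@1, T5@1, T6@1) gives peak 16: d1:16  d2:13  d3:3  d4:0.
Shift T4→3, T5→2, T6→3.
Schedule T1@1, T2@1, T3@1, T4@3, T5@2, T6@3: d1:8  d2:8  d3:8  d4:8 — peak 8.
Total inspector-days = 32 over 4 days ⇒ peak ≥ ⌈32/4⌉ = 8, so 8 is optimal.

8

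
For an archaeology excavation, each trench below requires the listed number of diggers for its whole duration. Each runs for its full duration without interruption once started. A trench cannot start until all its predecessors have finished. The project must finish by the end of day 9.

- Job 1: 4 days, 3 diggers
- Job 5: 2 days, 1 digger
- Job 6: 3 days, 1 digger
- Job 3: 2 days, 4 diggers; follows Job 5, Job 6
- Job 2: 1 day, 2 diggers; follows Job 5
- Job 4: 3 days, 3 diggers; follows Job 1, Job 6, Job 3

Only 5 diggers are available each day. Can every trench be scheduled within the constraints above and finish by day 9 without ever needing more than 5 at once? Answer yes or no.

Schedule Job 1@1, Job 5@1, Job 6@1, Job 3@5, Job 2@4, Job 4@7: d1:5  d2:5  d3:4  d4:5  d5:4  d6:4  d7:3  d8:3  d9:3 — peak 5 ≤ 5.

yes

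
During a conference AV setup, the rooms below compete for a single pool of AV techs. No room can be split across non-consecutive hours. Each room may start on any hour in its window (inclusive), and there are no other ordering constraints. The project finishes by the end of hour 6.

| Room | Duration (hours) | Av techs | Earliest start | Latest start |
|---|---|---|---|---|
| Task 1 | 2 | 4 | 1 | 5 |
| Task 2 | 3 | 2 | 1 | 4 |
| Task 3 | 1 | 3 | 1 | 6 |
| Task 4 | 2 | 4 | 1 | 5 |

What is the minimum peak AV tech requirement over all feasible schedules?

Early-start (Task 1@1, Task 2@1, Task 3@1, Task 4@1) gives peak 13: h1:13  h2:10  h3:2  h4:0  h5:0  h6:0.
Shift Task 3→3, Task 4→4.
Schedule Task 1@1, Task 2@1, Task 3@3, Task 4@4: h1:6  h2:6  h3:5  h4:4  h5:4  h6:0 — peak 6.

6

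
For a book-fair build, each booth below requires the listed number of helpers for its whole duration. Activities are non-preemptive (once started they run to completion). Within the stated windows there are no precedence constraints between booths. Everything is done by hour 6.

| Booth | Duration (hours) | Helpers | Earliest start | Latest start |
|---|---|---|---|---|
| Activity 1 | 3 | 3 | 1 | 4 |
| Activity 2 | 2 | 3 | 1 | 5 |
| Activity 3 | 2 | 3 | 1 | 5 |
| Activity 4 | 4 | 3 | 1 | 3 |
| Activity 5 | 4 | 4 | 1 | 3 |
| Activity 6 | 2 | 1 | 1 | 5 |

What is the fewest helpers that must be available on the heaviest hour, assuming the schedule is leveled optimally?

Early-start (Activity 1@1, Activity 2@1, Activity 3@1, Activity 4@1, Activity 5@1, Activity 6@1) gives peak 17: h1:17  h2:17  h3:10  h4:7  h5:0  h6:0.
Shift Activity 4→3, Activity 5→3.
Schedule Activity 1@1, Activity 2@1, Activity 3@1, Activity 4@3, Activity 5@3, Activity 6@1: h1:10  h2:10  h3:10  h4:7  h5:7  h6:7 — peak 10.

10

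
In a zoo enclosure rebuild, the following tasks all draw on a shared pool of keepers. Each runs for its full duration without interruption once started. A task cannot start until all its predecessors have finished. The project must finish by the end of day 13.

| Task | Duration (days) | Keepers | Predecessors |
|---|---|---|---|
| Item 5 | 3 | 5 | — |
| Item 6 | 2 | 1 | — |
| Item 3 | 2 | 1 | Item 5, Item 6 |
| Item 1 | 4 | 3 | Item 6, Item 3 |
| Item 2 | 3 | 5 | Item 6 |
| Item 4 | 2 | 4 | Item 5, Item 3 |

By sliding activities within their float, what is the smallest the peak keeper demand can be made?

6

Early-start (Item 5@1, Item 6@1, Item 3@4, Item 1@6, Item 2@3, Item 4@6) gives peak 10: d1:6  d2:6  d3:10  d4:6  d5:6  d6:7  d7:7  d8:3  d9:3  d10:0  d11:0  d12:0  d13:0.
Shift Item 1→7, Item 2→4, Item 4→11.
Schedule Item 5@1, Item 6@1, Item 3@4, Item 1@7, Item 2@4, Item 4@11: d1:6  d2:6  d3:5  d4:6  d5:6  d6:5  d7:3  d8:3  d9:3  d10:3  d11:4  d12:4  d13:0 — peak 6.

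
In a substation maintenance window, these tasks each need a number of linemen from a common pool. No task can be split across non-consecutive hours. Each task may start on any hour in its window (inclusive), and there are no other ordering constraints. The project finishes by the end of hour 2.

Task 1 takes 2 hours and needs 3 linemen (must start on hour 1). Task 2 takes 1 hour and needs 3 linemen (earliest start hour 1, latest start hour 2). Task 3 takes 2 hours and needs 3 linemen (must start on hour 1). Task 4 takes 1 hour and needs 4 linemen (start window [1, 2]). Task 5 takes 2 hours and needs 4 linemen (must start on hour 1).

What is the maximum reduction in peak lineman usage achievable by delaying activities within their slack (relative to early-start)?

3

Early-start peak: h1:17  h2:10 ⇒ 17.
Leveled (Task 1@1, Task 2@1, Task 3@1, Task 4@2, Task 5@1): h1:13  h2:14 ⇒ 14.
Reduction 17 − 14 = 3.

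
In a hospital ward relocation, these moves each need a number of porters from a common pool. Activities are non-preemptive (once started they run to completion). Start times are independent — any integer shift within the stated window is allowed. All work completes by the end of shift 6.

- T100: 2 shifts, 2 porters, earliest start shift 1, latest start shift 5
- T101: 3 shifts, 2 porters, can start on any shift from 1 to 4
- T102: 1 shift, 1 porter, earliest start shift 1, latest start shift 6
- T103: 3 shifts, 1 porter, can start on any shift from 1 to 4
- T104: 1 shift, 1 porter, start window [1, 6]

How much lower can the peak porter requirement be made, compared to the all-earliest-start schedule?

Early-start peak: s1:7  s2:5  s3:3  s4:0  s5:0  s6:0 ⇒ 7.
Leveled (T100@1, T101@3, T102@1, T103@2, T104@5): s1:3  s2:3  s3:3  s4:3  s5:3  s6:0 ⇒ 3.
Reduction 7 − 3 = 4.

4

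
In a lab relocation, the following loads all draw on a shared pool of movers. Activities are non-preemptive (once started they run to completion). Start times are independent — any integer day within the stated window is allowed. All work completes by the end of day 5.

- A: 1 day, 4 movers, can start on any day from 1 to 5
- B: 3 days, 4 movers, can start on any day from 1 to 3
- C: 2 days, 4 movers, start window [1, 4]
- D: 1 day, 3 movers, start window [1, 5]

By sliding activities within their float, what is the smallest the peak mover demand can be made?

8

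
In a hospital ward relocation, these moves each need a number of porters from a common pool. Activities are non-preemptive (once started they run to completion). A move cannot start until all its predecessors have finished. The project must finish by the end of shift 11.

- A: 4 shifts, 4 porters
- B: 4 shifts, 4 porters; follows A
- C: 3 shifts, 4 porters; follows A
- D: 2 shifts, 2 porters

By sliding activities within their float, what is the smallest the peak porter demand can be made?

Early-start (A@1, B@5, C@5, D@1) gives peak 8: s1:6  s2:6  s3:4  s4:4  s5:8  s6:8  s7:8  s8:4  s9:0  s10:0  s11:0.
Shift C→9.
Schedule A@1, B@5, C@9, D@1: s1:6  s2:6  s3:4  s4:4  s5:4  s6:4  s7:4  s8:4  s9:4  s10:4  s11:4 — peak 6.

6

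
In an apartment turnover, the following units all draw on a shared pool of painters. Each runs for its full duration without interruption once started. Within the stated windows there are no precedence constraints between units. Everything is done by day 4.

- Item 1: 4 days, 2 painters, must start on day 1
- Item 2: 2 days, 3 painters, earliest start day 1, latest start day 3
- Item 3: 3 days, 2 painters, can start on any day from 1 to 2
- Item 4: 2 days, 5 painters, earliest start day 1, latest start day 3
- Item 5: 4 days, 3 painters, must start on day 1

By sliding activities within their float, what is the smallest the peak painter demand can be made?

12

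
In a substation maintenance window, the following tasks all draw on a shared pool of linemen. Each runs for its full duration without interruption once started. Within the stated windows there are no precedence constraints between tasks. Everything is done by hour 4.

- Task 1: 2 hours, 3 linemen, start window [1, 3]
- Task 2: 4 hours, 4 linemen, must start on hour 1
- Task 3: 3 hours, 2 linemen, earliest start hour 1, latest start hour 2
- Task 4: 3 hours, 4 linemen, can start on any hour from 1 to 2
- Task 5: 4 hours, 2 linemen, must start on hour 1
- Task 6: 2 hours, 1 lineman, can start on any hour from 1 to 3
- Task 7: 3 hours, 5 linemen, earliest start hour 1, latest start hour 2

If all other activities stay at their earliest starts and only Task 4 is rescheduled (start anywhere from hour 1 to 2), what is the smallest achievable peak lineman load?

Task 4@1: h1:21  h2:21  h3:17  h4:6 → peak 21
Task 4@2: h1:17  h2:21  h3:17  h4:10 → peak 21
Best is Task 4@1, peak 21.

21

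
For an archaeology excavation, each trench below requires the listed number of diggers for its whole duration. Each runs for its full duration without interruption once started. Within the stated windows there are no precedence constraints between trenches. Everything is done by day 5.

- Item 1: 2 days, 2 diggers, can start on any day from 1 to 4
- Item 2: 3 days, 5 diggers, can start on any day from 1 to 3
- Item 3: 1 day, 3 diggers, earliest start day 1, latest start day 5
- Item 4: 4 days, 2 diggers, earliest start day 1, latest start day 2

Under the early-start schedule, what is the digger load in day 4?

At early start, day 4 has: Item 4.
Demand: 2 = 2.

2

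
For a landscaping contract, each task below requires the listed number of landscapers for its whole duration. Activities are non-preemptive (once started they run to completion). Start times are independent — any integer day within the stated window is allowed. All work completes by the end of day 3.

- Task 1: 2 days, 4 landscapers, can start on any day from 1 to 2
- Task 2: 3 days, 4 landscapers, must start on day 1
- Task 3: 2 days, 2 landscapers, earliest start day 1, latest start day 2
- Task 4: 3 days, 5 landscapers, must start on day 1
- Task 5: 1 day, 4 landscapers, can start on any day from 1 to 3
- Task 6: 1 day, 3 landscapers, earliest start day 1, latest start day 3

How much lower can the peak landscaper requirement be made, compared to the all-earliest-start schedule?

6

Early-start peak: d1:22  d2:15  d3:9 ⇒ 22.
Leveled (Task 1@1, Task 2@1, Task 3@1, Task 4@1, Task 5@3, Task 6@3): d1:15  d2:15  d3:16 ⇒ 16.
Reduction 22 − 16 = 6.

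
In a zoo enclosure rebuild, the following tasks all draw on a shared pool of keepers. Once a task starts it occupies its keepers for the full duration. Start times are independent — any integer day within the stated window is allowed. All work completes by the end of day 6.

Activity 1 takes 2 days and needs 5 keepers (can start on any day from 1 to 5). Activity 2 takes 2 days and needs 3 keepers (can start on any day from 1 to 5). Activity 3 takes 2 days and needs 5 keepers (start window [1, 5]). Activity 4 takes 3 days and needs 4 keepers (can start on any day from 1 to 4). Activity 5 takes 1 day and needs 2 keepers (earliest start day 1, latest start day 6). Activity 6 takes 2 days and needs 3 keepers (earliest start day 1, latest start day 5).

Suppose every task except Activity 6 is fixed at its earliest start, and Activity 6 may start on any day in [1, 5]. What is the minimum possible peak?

19

Activity 6@1: d1:22  d2:20  d3:4  d4:0  d5:0  d6:0 → peak 22
Activity 6@2: d1:19  d2:20  d3:7  d4:0  d5:0  d6:0 → peak 20
Activity 6@3: d1:19  d2:17  d3:7  d4:3  d5:0  d6:0 → peak 19
Activity 6@4: d1:19  d2:17  d3:4  d4:3  d5:3  d6:0 → peak 19
Activity 6@5: d1:19  d2:17  d3:4  d4:0  d5:3  d6:3 → peak 19
Best is Activity 6@3, peak 19.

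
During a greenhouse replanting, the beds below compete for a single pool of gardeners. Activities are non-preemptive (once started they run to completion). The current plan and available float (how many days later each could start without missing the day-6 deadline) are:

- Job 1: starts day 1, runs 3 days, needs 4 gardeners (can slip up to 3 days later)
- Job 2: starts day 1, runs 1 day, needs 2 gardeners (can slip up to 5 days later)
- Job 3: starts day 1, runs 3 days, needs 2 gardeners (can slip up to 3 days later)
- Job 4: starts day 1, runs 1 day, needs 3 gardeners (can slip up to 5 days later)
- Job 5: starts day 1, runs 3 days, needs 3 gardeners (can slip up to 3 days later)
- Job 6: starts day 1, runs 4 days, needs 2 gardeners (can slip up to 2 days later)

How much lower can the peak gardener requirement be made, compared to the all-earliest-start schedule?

9

Early-start peak: d1:16  d2:11  d3:11  d4:2  d5:0  d6:0 ⇒ 16.
Leveled (Job 1@1, Job 2@1, Job 3@4, Job 4@2, Job 5@4, Job 6@3): d1:6  d2:7  d3:6  d4:7  d5:7  d6:7 ⇒ 7.
Reduction 16 − 7 = 9.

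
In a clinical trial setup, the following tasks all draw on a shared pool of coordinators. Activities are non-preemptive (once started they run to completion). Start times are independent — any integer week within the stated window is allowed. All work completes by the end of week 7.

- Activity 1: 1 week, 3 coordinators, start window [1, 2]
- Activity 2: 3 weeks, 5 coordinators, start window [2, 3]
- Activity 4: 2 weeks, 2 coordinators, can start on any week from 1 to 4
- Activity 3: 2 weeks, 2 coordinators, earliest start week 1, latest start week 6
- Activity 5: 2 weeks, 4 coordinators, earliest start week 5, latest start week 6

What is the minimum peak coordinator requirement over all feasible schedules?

6

Early-start (Activity 1@1, Activity 2@2, Activity 4@1, Activity 3@1, Activity 5@5) gives peak 9: w1:7  w2:9  w3:5  w4:5  w5:4  w6:4  w7:0.
Shift Activity 2→3, Activity 3→6, Activity 5→6.
Schedule Activity 1@1, Activity 2@3, Activity 4@1, Activity 3@6, Activity 5@6: w1:5  w2:2  w3:5  w4:5  w5:5  w6:6  w7:6 — peak 6.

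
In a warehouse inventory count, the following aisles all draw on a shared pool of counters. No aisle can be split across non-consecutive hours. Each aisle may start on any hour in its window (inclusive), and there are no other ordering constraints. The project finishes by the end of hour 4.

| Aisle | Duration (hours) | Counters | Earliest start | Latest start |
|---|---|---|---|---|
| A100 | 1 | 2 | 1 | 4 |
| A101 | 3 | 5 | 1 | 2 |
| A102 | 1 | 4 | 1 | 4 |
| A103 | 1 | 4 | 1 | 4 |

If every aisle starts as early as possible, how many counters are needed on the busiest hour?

15

Early-start schedule: A100@1, A101@1, A102@1, A103@1.
Load per hour: hour 1: 15, hour 2: 5, hour 3: 5, hour 4: 0.
Peak is 15.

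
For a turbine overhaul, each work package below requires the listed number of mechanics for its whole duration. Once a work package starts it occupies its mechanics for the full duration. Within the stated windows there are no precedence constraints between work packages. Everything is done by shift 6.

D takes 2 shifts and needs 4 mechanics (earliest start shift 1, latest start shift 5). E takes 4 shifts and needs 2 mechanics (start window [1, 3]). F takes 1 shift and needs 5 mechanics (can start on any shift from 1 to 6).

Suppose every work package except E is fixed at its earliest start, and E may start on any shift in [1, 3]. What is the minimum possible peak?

9

E@1: s1:11  s2:6  s3:2  s4:2  s5:0  s6:0 → peak 11
E@2: s1:9  s2:6  s3:2  s4:2  s5:2  s6:0 → peak 9
E@3: s1:9  s2:4  s3:2  s4:2  s5:2  s6:2 → peak 9
Best is E@2, peak 9.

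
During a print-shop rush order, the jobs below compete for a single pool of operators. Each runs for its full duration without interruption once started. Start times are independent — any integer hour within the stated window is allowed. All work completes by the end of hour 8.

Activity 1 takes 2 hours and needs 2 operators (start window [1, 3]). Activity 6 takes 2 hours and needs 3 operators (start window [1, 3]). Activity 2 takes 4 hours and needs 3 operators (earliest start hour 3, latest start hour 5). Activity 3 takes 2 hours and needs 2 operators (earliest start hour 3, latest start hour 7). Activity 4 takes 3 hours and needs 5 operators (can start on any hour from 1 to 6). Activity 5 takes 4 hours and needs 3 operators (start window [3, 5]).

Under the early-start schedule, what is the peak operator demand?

Early-start schedule: Activity 1@1, Activity 6@1, Activity 2@3, Activity 3@3, Activity 4@1, Activity 5@3.
Load per hour: hour 1: 10, hour 2: 10, hour 3: 13, hour 4: 8, hour 5: 6, hour 6: 6, hour 7: 0, hour 8: 0.
Peak is 13.

13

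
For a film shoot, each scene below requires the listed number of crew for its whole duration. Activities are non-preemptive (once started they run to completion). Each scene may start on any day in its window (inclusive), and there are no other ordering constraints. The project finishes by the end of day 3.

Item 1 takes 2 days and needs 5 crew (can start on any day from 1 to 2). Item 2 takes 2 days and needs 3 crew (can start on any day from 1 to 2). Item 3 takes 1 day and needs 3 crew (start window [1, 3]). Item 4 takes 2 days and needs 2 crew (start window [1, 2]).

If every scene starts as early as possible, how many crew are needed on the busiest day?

13

Early-start schedule: Item 1@1, Item 2@1, Item 3@1, Item 4@1.
Load per day: day 1: 13, day 2: 10, day 3: 0.
Peak is 13.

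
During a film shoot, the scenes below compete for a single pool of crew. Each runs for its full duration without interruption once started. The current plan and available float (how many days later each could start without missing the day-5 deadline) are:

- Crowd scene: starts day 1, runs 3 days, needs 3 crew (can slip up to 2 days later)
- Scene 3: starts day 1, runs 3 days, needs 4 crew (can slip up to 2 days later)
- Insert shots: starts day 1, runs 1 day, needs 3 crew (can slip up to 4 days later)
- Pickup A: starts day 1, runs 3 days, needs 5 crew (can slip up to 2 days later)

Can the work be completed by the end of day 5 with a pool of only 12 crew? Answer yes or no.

yes

Schedule Crowd scene@1, Scene 3@1, Insert shots@1, Pickup A@2: d1:10  d2:12  d3:12  d4:5  d5:0 — peak 12 ≤ 12.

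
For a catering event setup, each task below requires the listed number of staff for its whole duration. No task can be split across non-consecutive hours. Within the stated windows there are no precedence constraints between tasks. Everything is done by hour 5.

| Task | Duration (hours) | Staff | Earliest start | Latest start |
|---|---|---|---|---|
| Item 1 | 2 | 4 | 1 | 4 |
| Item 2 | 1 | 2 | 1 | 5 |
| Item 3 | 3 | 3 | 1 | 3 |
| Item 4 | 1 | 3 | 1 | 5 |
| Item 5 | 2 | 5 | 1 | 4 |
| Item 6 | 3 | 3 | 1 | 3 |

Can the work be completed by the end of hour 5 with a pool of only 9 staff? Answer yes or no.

yes

Schedule Item 1@1, Item 2@1, Item 3@1, Item 4@3, Item 5@4, Item 6@3: h1:9  h2:7  h3:9  h4:8  h5:8 — peak 9 ≤ 9.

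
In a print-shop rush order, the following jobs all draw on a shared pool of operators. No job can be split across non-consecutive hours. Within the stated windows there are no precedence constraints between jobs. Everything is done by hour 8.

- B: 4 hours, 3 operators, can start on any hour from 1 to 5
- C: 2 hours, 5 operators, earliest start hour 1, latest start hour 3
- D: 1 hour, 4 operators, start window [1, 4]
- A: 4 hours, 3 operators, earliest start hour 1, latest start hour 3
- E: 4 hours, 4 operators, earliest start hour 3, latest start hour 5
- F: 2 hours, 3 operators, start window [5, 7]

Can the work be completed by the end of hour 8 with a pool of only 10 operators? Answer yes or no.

yes

Schedule B@1, C@1, D@3, A@3, E@4, F@5: h1:8  h2:8  h3:10  h4:10  h5:10  h6:10  h7:4  h8:0 — peak 10 ≤ 10.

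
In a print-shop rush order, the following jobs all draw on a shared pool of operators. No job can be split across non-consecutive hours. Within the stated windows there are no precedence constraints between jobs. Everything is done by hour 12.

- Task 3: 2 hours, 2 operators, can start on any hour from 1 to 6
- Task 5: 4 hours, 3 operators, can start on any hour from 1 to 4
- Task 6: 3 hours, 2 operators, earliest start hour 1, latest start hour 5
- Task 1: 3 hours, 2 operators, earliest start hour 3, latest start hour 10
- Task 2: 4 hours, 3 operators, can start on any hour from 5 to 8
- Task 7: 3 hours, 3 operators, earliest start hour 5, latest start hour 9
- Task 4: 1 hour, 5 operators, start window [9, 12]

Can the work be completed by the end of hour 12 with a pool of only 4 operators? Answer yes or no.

no

Total operator-hours = 54; over 12 hours the average is 54/12 > 4, so some hour must exceed 4.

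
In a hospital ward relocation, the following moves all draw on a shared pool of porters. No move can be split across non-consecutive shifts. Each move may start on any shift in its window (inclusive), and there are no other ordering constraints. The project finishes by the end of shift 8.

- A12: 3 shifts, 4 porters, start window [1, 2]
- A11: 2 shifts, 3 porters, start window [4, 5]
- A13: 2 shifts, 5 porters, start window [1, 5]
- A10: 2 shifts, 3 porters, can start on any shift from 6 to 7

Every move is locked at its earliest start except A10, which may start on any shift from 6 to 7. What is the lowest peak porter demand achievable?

A10@6: s1:9  s2:9  s3:4  s4:3  s5:3  s6:3  s7:3  s8:0 → peak 9
A10@7: s1:9  s2:9  s3:4  s4:3  s5:3  s6:0  s7:3  s8:3 → peak 9
Best is A10@6, peak 9.

9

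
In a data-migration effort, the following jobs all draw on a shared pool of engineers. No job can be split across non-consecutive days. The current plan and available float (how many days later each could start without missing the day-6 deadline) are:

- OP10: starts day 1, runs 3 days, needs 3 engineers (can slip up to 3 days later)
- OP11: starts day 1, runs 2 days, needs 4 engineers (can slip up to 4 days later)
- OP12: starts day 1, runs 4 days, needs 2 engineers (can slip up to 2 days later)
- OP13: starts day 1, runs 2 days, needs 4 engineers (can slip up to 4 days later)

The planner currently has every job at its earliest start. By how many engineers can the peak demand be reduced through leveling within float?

Early-start peak: d1:13  d2:13  d3:5  d4:2  d5:0  d6:0 ⇒ 13.
Leveled (OP10@1, OP11@1, OP12@3, OP13@4): d1:7  d2:7  d3:5  d4:6  d5:6  d6:2 ⇒ 7.
Reduction 13 − 7 = 6.

6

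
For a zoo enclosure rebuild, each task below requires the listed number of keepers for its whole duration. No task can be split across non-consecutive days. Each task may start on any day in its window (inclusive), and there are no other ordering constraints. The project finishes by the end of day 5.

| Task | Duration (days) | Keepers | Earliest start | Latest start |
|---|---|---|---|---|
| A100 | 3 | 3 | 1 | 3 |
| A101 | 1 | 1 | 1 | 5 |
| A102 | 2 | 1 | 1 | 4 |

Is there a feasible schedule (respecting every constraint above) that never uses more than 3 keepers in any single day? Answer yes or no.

yes

Schedule A100@1, A101@4, A102@4: d1:3  d2:3  d3:3  d4:2  d5:1 — peak 3 ≤ 3.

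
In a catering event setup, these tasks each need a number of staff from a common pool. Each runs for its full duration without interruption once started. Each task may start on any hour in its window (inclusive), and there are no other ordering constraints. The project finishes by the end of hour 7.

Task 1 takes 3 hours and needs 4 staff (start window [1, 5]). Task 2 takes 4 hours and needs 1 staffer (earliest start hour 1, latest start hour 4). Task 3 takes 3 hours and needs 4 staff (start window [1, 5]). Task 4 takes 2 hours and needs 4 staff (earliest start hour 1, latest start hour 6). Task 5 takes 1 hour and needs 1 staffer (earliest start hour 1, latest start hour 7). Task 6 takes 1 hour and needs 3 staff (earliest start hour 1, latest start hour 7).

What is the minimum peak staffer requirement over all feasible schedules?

8

Early-start (Task 1@1, Task 2@1, Task 3@1, Task 4@1, Task 5@1, Task 6@1) gives peak 17: h1:17  h2:13  h3:9  h4:1  h5:0  h6:0  h7:0.
Shift Task 3→4, Task 4→5, Task 6→2.
Schedule Task 1@1, Task 2@1, Task 3@4, Task 4@5, Task 5@1, Task 6@2: h1:6  h2:8  h3:5  h4:5  h5:8  h6:8  h7:0 — peak 8.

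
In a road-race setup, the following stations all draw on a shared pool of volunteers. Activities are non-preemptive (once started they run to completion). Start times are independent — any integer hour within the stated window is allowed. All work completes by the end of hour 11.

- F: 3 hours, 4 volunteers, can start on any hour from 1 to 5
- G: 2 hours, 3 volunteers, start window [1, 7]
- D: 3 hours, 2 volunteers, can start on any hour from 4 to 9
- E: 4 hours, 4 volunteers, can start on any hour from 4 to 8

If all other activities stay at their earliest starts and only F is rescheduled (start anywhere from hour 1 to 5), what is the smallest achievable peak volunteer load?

F@1: h1:7  h2:7  h3:4  h4:6  h5:6  h6:6  h7:4  h8:0  h9:0  h10:0  h11:0 → peak 7
F@2: h1:3  h2:7  h3:4  h4:10  h5:6  h6:6  h7:4  h8:0  h9:0  h10:0  h11:0 → peak 10
F@3: h1:3  h2:3  h3:4  h4:10  h5:10  h6:6  h7:4  h8:0  h9:0  h10:0  h11:0 → peak 10
F@4: h1:3  h2:3  h3:0  h4:10  h5:10  h6:10  h7:4  h8:0  h9:0  h10:0  h11:0 → peak 10
F@5: h1:3  h2:3  h3:0  h4:6  h5:10  h6:10  h7:8  h8:0  h9:0  h10:0  h11:0 → peak 10
Best is F@1, peak 7.

7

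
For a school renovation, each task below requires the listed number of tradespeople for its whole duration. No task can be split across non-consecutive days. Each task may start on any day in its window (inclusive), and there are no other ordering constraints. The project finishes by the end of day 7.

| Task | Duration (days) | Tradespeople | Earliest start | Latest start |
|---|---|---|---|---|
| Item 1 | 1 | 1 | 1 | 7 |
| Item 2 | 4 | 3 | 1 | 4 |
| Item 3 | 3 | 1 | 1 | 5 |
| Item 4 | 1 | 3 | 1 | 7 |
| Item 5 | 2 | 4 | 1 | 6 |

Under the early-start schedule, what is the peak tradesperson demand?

12

Early-start schedule: Item 1@1, Item 2@1, Item 3@1, Item 4@1, Item 5@1.
Load per day: day 1: 12, day 2: 8, day 3: 4, day 4: 3, day 5: 0, day 6: 0, day 7: 0.
Peak is 12.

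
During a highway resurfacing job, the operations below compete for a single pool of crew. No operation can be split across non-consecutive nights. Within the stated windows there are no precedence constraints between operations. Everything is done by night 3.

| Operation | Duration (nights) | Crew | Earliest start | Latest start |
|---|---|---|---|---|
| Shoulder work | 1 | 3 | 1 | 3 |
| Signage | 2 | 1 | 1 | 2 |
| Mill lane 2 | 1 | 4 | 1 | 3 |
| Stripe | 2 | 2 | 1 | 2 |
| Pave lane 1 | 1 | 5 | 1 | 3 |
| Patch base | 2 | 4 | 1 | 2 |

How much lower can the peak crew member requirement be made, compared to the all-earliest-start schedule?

9

Early-start peak: n1:19  n2:7  n3:0 ⇒ 19.
Leveled (Shoulder work@1, Signage@1, Mill lane 2@1, Stripe@1, Pave lane 1@3, Patch base@2): n1:10  n2:7  n3:9 ⇒ 10.
Reduction 19 − 10 = 9.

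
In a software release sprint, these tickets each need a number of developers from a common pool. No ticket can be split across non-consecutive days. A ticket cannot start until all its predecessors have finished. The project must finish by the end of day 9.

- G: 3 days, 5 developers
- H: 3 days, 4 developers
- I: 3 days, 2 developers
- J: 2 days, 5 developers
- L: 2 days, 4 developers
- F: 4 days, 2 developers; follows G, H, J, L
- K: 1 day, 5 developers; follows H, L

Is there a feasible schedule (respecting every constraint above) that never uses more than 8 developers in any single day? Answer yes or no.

no

The minimum achievable peak is 9; 8 < 9, so no feasible schedule stays within the cap.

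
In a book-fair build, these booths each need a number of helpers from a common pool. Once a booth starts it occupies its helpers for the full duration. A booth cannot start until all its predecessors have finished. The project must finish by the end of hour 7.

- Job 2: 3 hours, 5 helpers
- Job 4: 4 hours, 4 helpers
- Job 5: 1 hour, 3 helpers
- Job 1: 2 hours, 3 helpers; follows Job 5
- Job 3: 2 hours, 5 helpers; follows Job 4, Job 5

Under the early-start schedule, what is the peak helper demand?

Early-start schedule: Job 2@1, Job 4@1, Job 5@1, Job 1@2, Job 3@5.
Load per hour: hour 1: 12, hour 2: 12, hour 3: 12, hour 4: 4, hour 5: 5, hour 6: 5, hour 7: 0.
Peak is 12.

12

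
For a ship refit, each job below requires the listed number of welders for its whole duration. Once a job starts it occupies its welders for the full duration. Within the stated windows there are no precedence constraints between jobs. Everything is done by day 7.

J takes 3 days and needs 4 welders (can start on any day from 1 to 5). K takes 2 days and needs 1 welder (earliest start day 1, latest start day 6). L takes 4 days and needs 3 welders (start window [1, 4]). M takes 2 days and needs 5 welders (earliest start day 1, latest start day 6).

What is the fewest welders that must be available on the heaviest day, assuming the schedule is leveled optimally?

7

Early-start (J@1, K@1, L@1, M@1) gives peak 13: d1:13  d2:13  d3:7  d4:3  d5:0  d6:0  d7:0.
Shift K→4, M→5.
Schedule J@1, K@4, L@1, M@5: d1:7  d2:7  d3:7  d4:4  d5:6  d6:5  d7:0 — peak 7.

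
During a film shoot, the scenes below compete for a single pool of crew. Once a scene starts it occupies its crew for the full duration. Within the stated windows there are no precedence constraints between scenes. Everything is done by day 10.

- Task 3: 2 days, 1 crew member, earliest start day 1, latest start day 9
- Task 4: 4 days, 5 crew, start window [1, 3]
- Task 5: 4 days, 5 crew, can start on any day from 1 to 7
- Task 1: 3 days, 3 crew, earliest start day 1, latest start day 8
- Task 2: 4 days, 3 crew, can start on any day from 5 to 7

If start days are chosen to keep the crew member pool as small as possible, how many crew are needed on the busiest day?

Early-start (Task 3@1, Task 4@1, Task 5@1, Task 1@1, Task 2@5) gives peak 14: d1:14  d2:14  d3:13  d4:10  d5:3  d6:3  d7:3  d8:3  d9:0  d10:0.
Shift Task 5→5, Task 1→3, Task 2→6.
Schedule Task 3@1, Task 4@1, Task 5@5, Task 1@3, Task 2@6: d1:6  d2:6  d3:8  d4:8  d5:8  d6:8  d7:8  d8:8  d9:3  d10:0 — peak 8.

8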